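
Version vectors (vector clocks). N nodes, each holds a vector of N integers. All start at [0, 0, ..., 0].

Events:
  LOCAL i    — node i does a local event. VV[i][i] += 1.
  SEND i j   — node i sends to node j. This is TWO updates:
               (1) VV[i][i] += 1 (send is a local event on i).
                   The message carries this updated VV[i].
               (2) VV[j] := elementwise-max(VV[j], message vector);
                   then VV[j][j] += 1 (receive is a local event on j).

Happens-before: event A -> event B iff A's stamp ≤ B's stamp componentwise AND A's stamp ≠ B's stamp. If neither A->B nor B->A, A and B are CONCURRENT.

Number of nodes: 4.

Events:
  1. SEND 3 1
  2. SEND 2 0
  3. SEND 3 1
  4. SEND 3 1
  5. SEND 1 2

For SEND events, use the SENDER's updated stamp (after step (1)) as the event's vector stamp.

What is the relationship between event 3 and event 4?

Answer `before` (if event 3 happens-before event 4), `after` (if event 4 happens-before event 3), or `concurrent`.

Initial: VV[0]=[0, 0, 0, 0]
Initial: VV[1]=[0, 0, 0, 0]
Initial: VV[2]=[0, 0, 0, 0]
Initial: VV[3]=[0, 0, 0, 0]
Event 1: SEND 3->1: VV[3][3]++ -> VV[3]=[0, 0, 0, 1], msg_vec=[0, 0, 0, 1]; VV[1]=max(VV[1],msg_vec) then VV[1][1]++ -> VV[1]=[0, 1, 0, 1]
Event 2: SEND 2->0: VV[2][2]++ -> VV[2]=[0, 0, 1, 0], msg_vec=[0, 0, 1, 0]; VV[0]=max(VV[0],msg_vec) then VV[0][0]++ -> VV[0]=[1, 0, 1, 0]
Event 3: SEND 3->1: VV[3][3]++ -> VV[3]=[0, 0, 0, 2], msg_vec=[0, 0, 0, 2]; VV[1]=max(VV[1],msg_vec) then VV[1][1]++ -> VV[1]=[0, 2, 0, 2]
Event 4: SEND 3->1: VV[3][3]++ -> VV[3]=[0, 0, 0, 3], msg_vec=[0, 0, 0, 3]; VV[1]=max(VV[1],msg_vec) then VV[1][1]++ -> VV[1]=[0, 3, 0, 3]
Event 5: SEND 1->2: VV[1][1]++ -> VV[1]=[0, 4, 0, 3], msg_vec=[0, 4, 0, 3]; VV[2]=max(VV[2],msg_vec) then VV[2][2]++ -> VV[2]=[0, 4, 2, 3]
Event 3 stamp: [0, 0, 0, 2]
Event 4 stamp: [0, 0, 0, 3]
[0, 0, 0, 2] <= [0, 0, 0, 3]? True
[0, 0, 0, 3] <= [0, 0, 0, 2]? False
Relation: before

Answer: before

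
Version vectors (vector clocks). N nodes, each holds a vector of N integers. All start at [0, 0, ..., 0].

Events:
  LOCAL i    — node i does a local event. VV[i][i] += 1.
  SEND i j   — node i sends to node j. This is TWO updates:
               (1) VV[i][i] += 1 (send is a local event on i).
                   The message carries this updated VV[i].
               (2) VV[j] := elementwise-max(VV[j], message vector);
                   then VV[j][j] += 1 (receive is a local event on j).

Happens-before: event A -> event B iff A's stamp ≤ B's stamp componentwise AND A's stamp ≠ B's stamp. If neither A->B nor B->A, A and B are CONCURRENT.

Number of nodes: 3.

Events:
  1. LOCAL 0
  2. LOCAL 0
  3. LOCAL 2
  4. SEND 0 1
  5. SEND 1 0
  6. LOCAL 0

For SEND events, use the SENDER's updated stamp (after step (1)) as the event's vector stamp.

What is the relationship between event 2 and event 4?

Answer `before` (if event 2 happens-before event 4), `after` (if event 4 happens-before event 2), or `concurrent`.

Answer: before

Derivation:
Initial: VV[0]=[0, 0, 0]
Initial: VV[1]=[0, 0, 0]
Initial: VV[2]=[0, 0, 0]
Event 1: LOCAL 0: VV[0][0]++ -> VV[0]=[1, 0, 0]
Event 2: LOCAL 0: VV[0][0]++ -> VV[0]=[2, 0, 0]
Event 3: LOCAL 2: VV[2][2]++ -> VV[2]=[0, 0, 1]
Event 4: SEND 0->1: VV[0][0]++ -> VV[0]=[3, 0, 0], msg_vec=[3, 0, 0]; VV[1]=max(VV[1],msg_vec) then VV[1][1]++ -> VV[1]=[3, 1, 0]
Event 5: SEND 1->0: VV[1][1]++ -> VV[1]=[3, 2, 0], msg_vec=[3, 2, 0]; VV[0]=max(VV[0],msg_vec) then VV[0][0]++ -> VV[0]=[4, 2, 0]
Event 6: LOCAL 0: VV[0][0]++ -> VV[0]=[5, 2, 0]
Event 2 stamp: [2, 0, 0]
Event 4 stamp: [3, 0, 0]
[2, 0, 0] <= [3, 0, 0]? True
[3, 0, 0] <= [2, 0, 0]? False
Relation: before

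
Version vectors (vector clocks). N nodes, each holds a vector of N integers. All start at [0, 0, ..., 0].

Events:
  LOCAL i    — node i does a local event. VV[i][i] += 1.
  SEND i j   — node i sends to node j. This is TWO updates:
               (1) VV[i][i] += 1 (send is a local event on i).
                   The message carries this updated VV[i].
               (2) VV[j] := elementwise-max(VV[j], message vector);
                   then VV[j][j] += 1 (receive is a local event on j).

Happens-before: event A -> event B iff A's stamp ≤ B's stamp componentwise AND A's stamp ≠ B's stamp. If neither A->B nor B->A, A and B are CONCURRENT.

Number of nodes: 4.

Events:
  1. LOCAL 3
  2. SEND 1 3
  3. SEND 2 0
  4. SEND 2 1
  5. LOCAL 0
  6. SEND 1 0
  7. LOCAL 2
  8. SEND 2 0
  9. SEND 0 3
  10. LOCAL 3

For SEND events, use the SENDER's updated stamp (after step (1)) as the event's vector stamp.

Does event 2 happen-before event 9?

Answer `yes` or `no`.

Answer: yes

Derivation:
Initial: VV[0]=[0, 0, 0, 0]
Initial: VV[1]=[0, 0, 0, 0]
Initial: VV[2]=[0, 0, 0, 0]
Initial: VV[3]=[0, 0, 0, 0]
Event 1: LOCAL 3: VV[3][3]++ -> VV[3]=[0, 0, 0, 1]
Event 2: SEND 1->3: VV[1][1]++ -> VV[1]=[0, 1, 0, 0], msg_vec=[0, 1, 0, 0]; VV[3]=max(VV[3],msg_vec) then VV[3][3]++ -> VV[3]=[0, 1, 0, 2]
Event 3: SEND 2->0: VV[2][2]++ -> VV[2]=[0, 0, 1, 0], msg_vec=[0, 0, 1, 0]; VV[0]=max(VV[0],msg_vec) then VV[0][0]++ -> VV[0]=[1, 0, 1, 0]
Event 4: SEND 2->1: VV[2][2]++ -> VV[2]=[0, 0, 2, 0], msg_vec=[0, 0, 2, 0]; VV[1]=max(VV[1],msg_vec) then VV[1][1]++ -> VV[1]=[0, 2, 2, 0]
Event 5: LOCAL 0: VV[0][0]++ -> VV[0]=[2, 0, 1, 0]
Event 6: SEND 1->0: VV[1][1]++ -> VV[1]=[0, 3, 2, 0], msg_vec=[0, 3, 2, 0]; VV[0]=max(VV[0],msg_vec) then VV[0][0]++ -> VV[0]=[3, 3, 2, 0]
Event 7: LOCAL 2: VV[2][2]++ -> VV[2]=[0, 0, 3, 0]
Event 8: SEND 2->0: VV[2][2]++ -> VV[2]=[0, 0, 4, 0], msg_vec=[0, 0, 4, 0]; VV[0]=max(VV[0],msg_vec) then VV[0][0]++ -> VV[0]=[4, 3, 4, 0]
Event 9: SEND 0->3: VV[0][0]++ -> VV[0]=[5, 3, 4, 0], msg_vec=[5, 3, 4, 0]; VV[3]=max(VV[3],msg_vec) then VV[3][3]++ -> VV[3]=[5, 3, 4, 3]
Event 10: LOCAL 3: VV[3][3]++ -> VV[3]=[5, 3, 4, 4]
Event 2 stamp: [0, 1, 0, 0]
Event 9 stamp: [5, 3, 4, 0]
[0, 1, 0, 0] <= [5, 3, 4, 0]? True. Equal? False. Happens-before: True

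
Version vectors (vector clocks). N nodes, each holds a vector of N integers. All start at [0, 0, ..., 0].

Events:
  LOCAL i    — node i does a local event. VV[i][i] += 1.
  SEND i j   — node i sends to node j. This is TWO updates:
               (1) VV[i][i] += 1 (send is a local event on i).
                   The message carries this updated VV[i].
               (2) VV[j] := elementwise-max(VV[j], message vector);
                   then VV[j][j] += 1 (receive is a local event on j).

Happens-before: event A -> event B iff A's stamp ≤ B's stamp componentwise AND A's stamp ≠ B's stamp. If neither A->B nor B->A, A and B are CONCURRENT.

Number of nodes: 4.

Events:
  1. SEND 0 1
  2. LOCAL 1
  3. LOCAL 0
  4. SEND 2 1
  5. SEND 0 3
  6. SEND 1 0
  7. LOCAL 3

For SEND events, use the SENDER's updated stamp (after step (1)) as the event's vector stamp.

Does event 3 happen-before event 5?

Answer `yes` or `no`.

Answer: yes

Derivation:
Initial: VV[0]=[0, 0, 0, 0]
Initial: VV[1]=[0, 0, 0, 0]
Initial: VV[2]=[0, 0, 0, 0]
Initial: VV[3]=[0, 0, 0, 0]
Event 1: SEND 0->1: VV[0][0]++ -> VV[0]=[1, 0, 0, 0], msg_vec=[1, 0, 0, 0]; VV[1]=max(VV[1],msg_vec) then VV[1][1]++ -> VV[1]=[1, 1, 0, 0]
Event 2: LOCAL 1: VV[1][1]++ -> VV[1]=[1, 2, 0, 0]
Event 3: LOCAL 0: VV[0][0]++ -> VV[0]=[2, 0, 0, 0]
Event 4: SEND 2->1: VV[2][2]++ -> VV[2]=[0, 0, 1, 0], msg_vec=[0, 0, 1, 0]; VV[1]=max(VV[1],msg_vec) then VV[1][1]++ -> VV[1]=[1, 3, 1, 0]
Event 5: SEND 0->3: VV[0][0]++ -> VV[0]=[3, 0, 0, 0], msg_vec=[3, 0, 0, 0]; VV[3]=max(VV[3],msg_vec) then VV[3][3]++ -> VV[3]=[3, 0, 0, 1]
Event 6: SEND 1->0: VV[1][1]++ -> VV[1]=[1, 4, 1, 0], msg_vec=[1, 4, 1, 0]; VV[0]=max(VV[0],msg_vec) then VV[0][0]++ -> VV[0]=[4, 4, 1, 0]
Event 7: LOCAL 3: VV[3][3]++ -> VV[3]=[3, 0, 0, 2]
Event 3 stamp: [2, 0, 0, 0]
Event 5 stamp: [3, 0, 0, 0]
[2, 0, 0, 0] <= [3, 0, 0, 0]? True. Equal? False. Happens-before: True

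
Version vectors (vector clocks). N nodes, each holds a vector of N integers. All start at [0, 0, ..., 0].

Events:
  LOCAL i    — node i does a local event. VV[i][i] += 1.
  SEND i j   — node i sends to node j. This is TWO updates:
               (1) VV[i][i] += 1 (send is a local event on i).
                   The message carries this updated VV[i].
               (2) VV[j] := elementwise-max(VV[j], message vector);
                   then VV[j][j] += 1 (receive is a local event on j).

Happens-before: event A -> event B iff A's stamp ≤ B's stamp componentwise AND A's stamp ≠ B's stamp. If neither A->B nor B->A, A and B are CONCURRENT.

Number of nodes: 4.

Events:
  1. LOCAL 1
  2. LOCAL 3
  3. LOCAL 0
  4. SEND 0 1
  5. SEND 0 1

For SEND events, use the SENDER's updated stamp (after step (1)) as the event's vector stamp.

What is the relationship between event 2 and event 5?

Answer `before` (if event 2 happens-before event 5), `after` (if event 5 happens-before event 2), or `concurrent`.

Initial: VV[0]=[0, 0, 0, 0]
Initial: VV[1]=[0, 0, 0, 0]
Initial: VV[2]=[0, 0, 0, 0]
Initial: VV[3]=[0, 0, 0, 0]
Event 1: LOCAL 1: VV[1][1]++ -> VV[1]=[0, 1, 0, 0]
Event 2: LOCAL 3: VV[3][3]++ -> VV[3]=[0, 0, 0, 1]
Event 3: LOCAL 0: VV[0][0]++ -> VV[0]=[1, 0, 0, 0]
Event 4: SEND 0->1: VV[0][0]++ -> VV[0]=[2, 0, 0, 0], msg_vec=[2, 0, 0, 0]; VV[1]=max(VV[1],msg_vec) then VV[1][1]++ -> VV[1]=[2, 2, 0, 0]
Event 5: SEND 0->1: VV[0][0]++ -> VV[0]=[3, 0, 0, 0], msg_vec=[3, 0, 0, 0]; VV[1]=max(VV[1],msg_vec) then VV[1][1]++ -> VV[1]=[3, 3, 0, 0]
Event 2 stamp: [0, 0, 0, 1]
Event 5 stamp: [3, 0, 0, 0]
[0, 0, 0, 1] <= [3, 0, 0, 0]? False
[3, 0, 0, 0] <= [0, 0, 0, 1]? False
Relation: concurrent

Answer: concurrent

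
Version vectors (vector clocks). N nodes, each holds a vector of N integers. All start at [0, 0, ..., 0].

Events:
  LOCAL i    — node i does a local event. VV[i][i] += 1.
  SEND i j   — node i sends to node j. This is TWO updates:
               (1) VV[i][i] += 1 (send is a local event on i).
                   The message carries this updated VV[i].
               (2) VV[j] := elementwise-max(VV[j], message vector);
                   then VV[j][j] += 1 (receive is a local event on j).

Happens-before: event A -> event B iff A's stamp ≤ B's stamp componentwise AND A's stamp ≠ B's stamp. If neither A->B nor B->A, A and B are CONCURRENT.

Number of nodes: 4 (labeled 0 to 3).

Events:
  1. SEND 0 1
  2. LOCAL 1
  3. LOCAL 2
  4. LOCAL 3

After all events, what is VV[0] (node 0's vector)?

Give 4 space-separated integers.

Answer: 1 0 0 0

Derivation:
Initial: VV[0]=[0, 0, 0, 0]
Initial: VV[1]=[0, 0, 0, 0]
Initial: VV[2]=[0, 0, 0, 0]
Initial: VV[3]=[0, 0, 0, 0]
Event 1: SEND 0->1: VV[0][0]++ -> VV[0]=[1, 0, 0, 0], msg_vec=[1, 0, 0, 0]; VV[1]=max(VV[1],msg_vec) then VV[1][1]++ -> VV[1]=[1, 1, 0, 0]
Event 2: LOCAL 1: VV[1][1]++ -> VV[1]=[1, 2, 0, 0]
Event 3: LOCAL 2: VV[2][2]++ -> VV[2]=[0, 0, 1, 0]
Event 4: LOCAL 3: VV[3][3]++ -> VV[3]=[0, 0, 0, 1]
Final vectors: VV[0]=[1, 0, 0, 0]; VV[1]=[1, 2, 0, 0]; VV[2]=[0, 0, 1, 0]; VV[3]=[0, 0, 0, 1]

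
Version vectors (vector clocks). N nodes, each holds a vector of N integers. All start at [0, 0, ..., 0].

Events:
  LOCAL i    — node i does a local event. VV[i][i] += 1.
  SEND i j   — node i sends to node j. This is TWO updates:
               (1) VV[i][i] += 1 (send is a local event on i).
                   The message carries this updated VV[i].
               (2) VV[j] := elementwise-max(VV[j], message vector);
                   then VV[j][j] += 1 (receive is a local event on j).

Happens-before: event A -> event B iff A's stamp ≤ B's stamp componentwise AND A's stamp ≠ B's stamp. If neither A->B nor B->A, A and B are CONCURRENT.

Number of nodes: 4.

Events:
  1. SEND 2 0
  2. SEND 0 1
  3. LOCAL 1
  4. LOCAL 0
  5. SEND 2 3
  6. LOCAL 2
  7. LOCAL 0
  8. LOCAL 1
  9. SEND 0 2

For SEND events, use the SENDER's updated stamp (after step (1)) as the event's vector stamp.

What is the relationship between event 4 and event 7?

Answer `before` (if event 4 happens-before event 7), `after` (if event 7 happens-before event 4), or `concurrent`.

Answer: before

Derivation:
Initial: VV[0]=[0, 0, 0, 0]
Initial: VV[1]=[0, 0, 0, 0]
Initial: VV[2]=[0, 0, 0, 0]
Initial: VV[3]=[0, 0, 0, 0]
Event 1: SEND 2->0: VV[2][2]++ -> VV[2]=[0, 0, 1, 0], msg_vec=[0, 0, 1, 0]; VV[0]=max(VV[0],msg_vec) then VV[0][0]++ -> VV[0]=[1, 0, 1, 0]
Event 2: SEND 0->1: VV[0][0]++ -> VV[0]=[2, 0, 1, 0], msg_vec=[2, 0, 1, 0]; VV[1]=max(VV[1],msg_vec) then VV[1][1]++ -> VV[1]=[2, 1, 1, 0]
Event 3: LOCAL 1: VV[1][1]++ -> VV[1]=[2, 2, 1, 0]
Event 4: LOCAL 0: VV[0][0]++ -> VV[0]=[3, 0, 1, 0]
Event 5: SEND 2->3: VV[2][2]++ -> VV[2]=[0, 0, 2, 0], msg_vec=[0, 0, 2, 0]; VV[3]=max(VV[3],msg_vec) then VV[3][3]++ -> VV[3]=[0, 0, 2, 1]
Event 6: LOCAL 2: VV[2][2]++ -> VV[2]=[0, 0, 3, 0]
Event 7: LOCAL 0: VV[0][0]++ -> VV[0]=[4, 0, 1, 0]
Event 8: LOCAL 1: VV[1][1]++ -> VV[1]=[2, 3, 1, 0]
Event 9: SEND 0->2: VV[0][0]++ -> VV[0]=[5, 0, 1, 0], msg_vec=[5, 0, 1, 0]; VV[2]=max(VV[2],msg_vec) then VV[2][2]++ -> VV[2]=[5, 0, 4, 0]
Event 4 stamp: [3, 0, 1, 0]
Event 7 stamp: [4, 0, 1, 0]
[3, 0, 1, 0] <= [4, 0, 1, 0]? True
[4, 0, 1, 0] <= [3, 0, 1, 0]? False
Relation: before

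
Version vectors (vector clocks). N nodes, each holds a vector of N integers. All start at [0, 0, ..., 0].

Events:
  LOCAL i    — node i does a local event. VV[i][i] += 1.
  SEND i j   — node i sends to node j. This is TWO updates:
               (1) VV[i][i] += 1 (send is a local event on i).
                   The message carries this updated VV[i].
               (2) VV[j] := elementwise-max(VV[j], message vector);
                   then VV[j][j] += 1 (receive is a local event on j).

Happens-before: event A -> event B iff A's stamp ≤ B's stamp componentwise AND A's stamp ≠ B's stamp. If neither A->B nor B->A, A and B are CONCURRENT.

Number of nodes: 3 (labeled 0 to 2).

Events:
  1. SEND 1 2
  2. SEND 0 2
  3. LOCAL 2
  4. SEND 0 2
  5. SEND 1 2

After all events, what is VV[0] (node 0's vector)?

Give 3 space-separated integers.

Answer: 2 0 0

Derivation:
Initial: VV[0]=[0, 0, 0]
Initial: VV[1]=[0, 0, 0]
Initial: VV[2]=[0, 0, 0]
Event 1: SEND 1->2: VV[1][1]++ -> VV[1]=[0, 1, 0], msg_vec=[0, 1, 0]; VV[2]=max(VV[2],msg_vec) then VV[2][2]++ -> VV[2]=[0, 1, 1]
Event 2: SEND 0->2: VV[0][0]++ -> VV[0]=[1, 0, 0], msg_vec=[1, 0, 0]; VV[2]=max(VV[2],msg_vec) then VV[2][2]++ -> VV[2]=[1, 1, 2]
Event 3: LOCAL 2: VV[2][2]++ -> VV[2]=[1, 1, 3]
Event 4: SEND 0->2: VV[0][0]++ -> VV[0]=[2, 0, 0], msg_vec=[2, 0, 0]; VV[2]=max(VV[2],msg_vec) then VV[2][2]++ -> VV[2]=[2, 1, 4]
Event 5: SEND 1->2: VV[1][1]++ -> VV[1]=[0, 2, 0], msg_vec=[0, 2, 0]; VV[2]=max(VV[2],msg_vec) then VV[2][2]++ -> VV[2]=[2, 2, 5]
Final vectors: VV[0]=[2, 0, 0]; VV[1]=[0, 2, 0]; VV[2]=[2, 2, 5]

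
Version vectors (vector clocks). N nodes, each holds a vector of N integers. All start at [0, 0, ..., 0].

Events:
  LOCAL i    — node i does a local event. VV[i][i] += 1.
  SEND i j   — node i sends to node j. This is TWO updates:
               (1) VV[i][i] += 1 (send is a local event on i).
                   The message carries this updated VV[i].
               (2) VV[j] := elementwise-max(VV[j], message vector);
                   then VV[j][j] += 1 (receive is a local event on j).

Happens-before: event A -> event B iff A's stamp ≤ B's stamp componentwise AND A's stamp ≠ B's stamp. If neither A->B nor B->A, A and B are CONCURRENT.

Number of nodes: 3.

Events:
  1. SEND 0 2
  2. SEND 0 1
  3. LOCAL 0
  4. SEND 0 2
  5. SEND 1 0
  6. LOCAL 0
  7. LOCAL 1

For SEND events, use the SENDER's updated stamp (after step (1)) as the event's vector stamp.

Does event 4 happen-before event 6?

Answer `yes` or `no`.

Answer: yes

Derivation:
Initial: VV[0]=[0, 0, 0]
Initial: VV[1]=[0, 0, 0]
Initial: VV[2]=[0, 0, 0]
Event 1: SEND 0->2: VV[0][0]++ -> VV[0]=[1, 0, 0], msg_vec=[1, 0, 0]; VV[2]=max(VV[2],msg_vec) then VV[2][2]++ -> VV[2]=[1, 0, 1]
Event 2: SEND 0->1: VV[0][0]++ -> VV[0]=[2, 0, 0], msg_vec=[2, 0, 0]; VV[1]=max(VV[1],msg_vec) then VV[1][1]++ -> VV[1]=[2, 1, 0]
Event 3: LOCAL 0: VV[0][0]++ -> VV[0]=[3, 0, 0]
Event 4: SEND 0->2: VV[0][0]++ -> VV[0]=[4, 0, 0], msg_vec=[4, 0, 0]; VV[2]=max(VV[2],msg_vec) then VV[2][2]++ -> VV[2]=[4, 0, 2]
Event 5: SEND 1->0: VV[1][1]++ -> VV[1]=[2, 2, 0], msg_vec=[2, 2, 0]; VV[0]=max(VV[0],msg_vec) then VV[0][0]++ -> VV[0]=[5, 2, 0]
Event 6: LOCAL 0: VV[0][0]++ -> VV[0]=[6, 2, 0]
Event 7: LOCAL 1: VV[1][1]++ -> VV[1]=[2, 3, 0]
Event 4 stamp: [4, 0, 0]
Event 6 stamp: [6, 2, 0]
[4, 0, 0] <= [6, 2, 0]? True. Equal? False. Happens-before: True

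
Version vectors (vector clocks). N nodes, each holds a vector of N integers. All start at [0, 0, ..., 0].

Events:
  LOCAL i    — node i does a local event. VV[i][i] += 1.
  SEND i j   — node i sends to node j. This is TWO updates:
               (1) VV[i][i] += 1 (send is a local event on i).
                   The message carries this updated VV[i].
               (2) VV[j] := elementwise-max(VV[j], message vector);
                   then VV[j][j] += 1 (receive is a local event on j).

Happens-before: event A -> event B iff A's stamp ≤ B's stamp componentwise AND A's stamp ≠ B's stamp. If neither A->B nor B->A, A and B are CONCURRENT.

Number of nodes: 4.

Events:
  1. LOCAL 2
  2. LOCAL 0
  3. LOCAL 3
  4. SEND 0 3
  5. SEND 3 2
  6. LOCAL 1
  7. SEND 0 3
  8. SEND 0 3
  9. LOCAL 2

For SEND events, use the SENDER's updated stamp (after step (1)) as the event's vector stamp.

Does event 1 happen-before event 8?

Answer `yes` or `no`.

Answer: no

Derivation:
Initial: VV[0]=[0, 0, 0, 0]
Initial: VV[1]=[0, 0, 0, 0]
Initial: VV[2]=[0, 0, 0, 0]
Initial: VV[3]=[0, 0, 0, 0]
Event 1: LOCAL 2: VV[2][2]++ -> VV[2]=[0, 0, 1, 0]
Event 2: LOCAL 0: VV[0][0]++ -> VV[0]=[1, 0, 0, 0]
Event 3: LOCAL 3: VV[3][3]++ -> VV[3]=[0, 0, 0, 1]
Event 4: SEND 0->3: VV[0][0]++ -> VV[0]=[2, 0, 0, 0], msg_vec=[2, 0, 0, 0]; VV[3]=max(VV[3],msg_vec) then VV[3][3]++ -> VV[3]=[2, 0, 0, 2]
Event 5: SEND 3->2: VV[3][3]++ -> VV[3]=[2, 0, 0, 3], msg_vec=[2, 0, 0, 3]; VV[2]=max(VV[2],msg_vec) then VV[2][2]++ -> VV[2]=[2, 0, 2, 3]
Event 6: LOCAL 1: VV[1][1]++ -> VV[1]=[0, 1, 0, 0]
Event 7: SEND 0->3: VV[0][0]++ -> VV[0]=[3, 0, 0, 0], msg_vec=[3, 0, 0, 0]; VV[3]=max(VV[3],msg_vec) then VV[3][3]++ -> VV[3]=[3, 0, 0, 4]
Event 8: SEND 0->3: VV[0][0]++ -> VV[0]=[4, 0, 0, 0], msg_vec=[4, 0, 0, 0]; VV[3]=max(VV[3],msg_vec) then VV[3][3]++ -> VV[3]=[4, 0, 0, 5]
Event 9: LOCAL 2: VV[2][2]++ -> VV[2]=[2, 0, 3, 3]
Event 1 stamp: [0, 0, 1, 0]
Event 8 stamp: [4, 0, 0, 0]
[0, 0, 1, 0] <= [4, 0, 0, 0]? False. Equal? False. Happens-before: False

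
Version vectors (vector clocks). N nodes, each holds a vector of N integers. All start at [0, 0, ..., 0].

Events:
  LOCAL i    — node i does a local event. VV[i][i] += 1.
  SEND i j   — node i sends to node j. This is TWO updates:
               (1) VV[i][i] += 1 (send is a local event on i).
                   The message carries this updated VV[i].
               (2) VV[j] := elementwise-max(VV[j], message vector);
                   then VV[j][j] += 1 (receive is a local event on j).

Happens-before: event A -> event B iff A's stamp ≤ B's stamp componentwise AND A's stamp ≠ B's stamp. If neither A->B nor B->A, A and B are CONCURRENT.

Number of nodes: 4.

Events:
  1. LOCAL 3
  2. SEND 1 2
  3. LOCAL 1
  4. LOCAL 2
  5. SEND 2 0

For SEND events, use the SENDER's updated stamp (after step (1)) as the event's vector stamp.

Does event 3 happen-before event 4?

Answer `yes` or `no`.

Initial: VV[0]=[0, 0, 0, 0]
Initial: VV[1]=[0, 0, 0, 0]
Initial: VV[2]=[0, 0, 0, 0]
Initial: VV[3]=[0, 0, 0, 0]
Event 1: LOCAL 3: VV[3][3]++ -> VV[3]=[0, 0, 0, 1]
Event 2: SEND 1->2: VV[1][1]++ -> VV[1]=[0, 1, 0, 0], msg_vec=[0, 1, 0, 0]; VV[2]=max(VV[2],msg_vec) then VV[2][2]++ -> VV[2]=[0, 1, 1, 0]
Event 3: LOCAL 1: VV[1][1]++ -> VV[1]=[0, 2, 0, 0]
Event 4: LOCAL 2: VV[2][2]++ -> VV[2]=[0, 1, 2, 0]
Event 5: SEND 2->0: VV[2][2]++ -> VV[2]=[0, 1, 3, 0], msg_vec=[0, 1, 3, 0]; VV[0]=max(VV[0],msg_vec) then VV[0][0]++ -> VV[0]=[1, 1, 3, 0]
Event 3 stamp: [0, 2, 0, 0]
Event 4 stamp: [0, 1, 2, 0]
[0, 2, 0, 0] <= [0, 1, 2, 0]? False. Equal? False. Happens-before: False

Answer: no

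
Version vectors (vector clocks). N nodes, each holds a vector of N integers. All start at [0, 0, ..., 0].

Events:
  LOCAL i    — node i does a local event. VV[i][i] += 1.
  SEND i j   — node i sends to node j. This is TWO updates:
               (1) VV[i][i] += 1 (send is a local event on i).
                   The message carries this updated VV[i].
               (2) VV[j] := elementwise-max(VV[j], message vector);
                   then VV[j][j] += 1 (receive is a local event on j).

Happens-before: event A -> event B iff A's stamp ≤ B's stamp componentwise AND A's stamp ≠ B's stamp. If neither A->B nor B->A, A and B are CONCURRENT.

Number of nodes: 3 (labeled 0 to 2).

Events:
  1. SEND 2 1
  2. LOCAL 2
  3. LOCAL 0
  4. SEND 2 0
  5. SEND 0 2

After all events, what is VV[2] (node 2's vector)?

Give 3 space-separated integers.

Initial: VV[0]=[0, 0, 0]
Initial: VV[1]=[0, 0, 0]
Initial: VV[2]=[0, 0, 0]
Event 1: SEND 2->1: VV[2][2]++ -> VV[2]=[0, 0, 1], msg_vec=[0, 0, 1]; VV[1]=max(VV[1],msg_vec) then VV[1][1]++ -> VV[1]=[0, 1, 1]
Event 2: LOCAL 2: VV[2][2]++ -> VV[2]=[0, 0, 2]
Event 3: LOCAL 0: VV[0][0]++ -> VV[0]=[1, 0, 0]
Event 4: SEND 2->0: VV[2][2]++ -> VV[2]=[0, 0, 3], msg_vec=[0, 0, 3]; VV[0]=max(VV[0],msg_vec) then VV[0][0]++ -> VV[0]=[2, 0, 3]
Event 5: SEND 0->2: VV[0][0]++ -> VV[0]=[3, 0, 3], msg_vec=[3, 0, 3]; VV[2]=max(VV[2],msg_vec) then VV[2][2]++ -> VV[2]=[3, 0, 4]
Final vectors: VV[0]=[3, 0, 3]; VV[1]=[0, 1, 1]; VV[2]=[3, 0, 4]

Answer: 3 0 4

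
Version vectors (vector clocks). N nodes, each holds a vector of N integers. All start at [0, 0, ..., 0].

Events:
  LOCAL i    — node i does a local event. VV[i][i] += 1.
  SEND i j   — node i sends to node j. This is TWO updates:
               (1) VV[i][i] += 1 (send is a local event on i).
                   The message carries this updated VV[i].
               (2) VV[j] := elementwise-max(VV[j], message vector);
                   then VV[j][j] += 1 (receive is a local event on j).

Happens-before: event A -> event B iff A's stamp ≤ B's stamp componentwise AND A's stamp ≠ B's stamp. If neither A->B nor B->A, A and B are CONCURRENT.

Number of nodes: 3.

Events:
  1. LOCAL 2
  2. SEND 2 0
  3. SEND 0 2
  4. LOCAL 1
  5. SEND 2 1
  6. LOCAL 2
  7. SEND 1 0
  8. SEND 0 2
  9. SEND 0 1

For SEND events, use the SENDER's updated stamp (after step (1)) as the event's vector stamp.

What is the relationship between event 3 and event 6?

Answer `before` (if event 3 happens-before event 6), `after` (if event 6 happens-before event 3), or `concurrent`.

Initial: VV[0]=[0, 0, 0]
Initial: VV[1]=[0, 0, 0]
Initial: VV[2]=[0, 0, 0]
Event 1: LOCAL 2: VV[2][2]++ -> VV[2]=[0, 0, 1]
Event 2: SEND 2->0: VV[2][2]++ -> VV[2]=[0, 0, 2], msg_vec=[0, 0, 2]; VV[0]=max(VV[0],msg_vec) then VV[0][0]++ -> VV[0]=[1, 0, 2]
Event 3: SEND 0->2: VV[0][0]++ -> VV[0]=[2, 0, 2], msg_vec=[2, 0, 2]; VV[2]=max(VV[2],msg_vec) then VV[2][2]++ -> VV[2]=[2, 0, 3]
Event 4: LOCAL 1: VV[1][1]++ -> VV[1]=[0, 1, 0]
Event 5: SEND 2->1: VV[2][2]++ -> VV[2]=[2, 0, 4], msg_vec=[2, 0, 4]; VV[1]=max(VV[1],msg_vec) then VV[1][1]++ -> VV[1]=[2, 2, 4]
Event 6: LOCAL 2: VV[2][2]++ -> VV[2]=[2, 0, 5]
Event 7: SEND 1->0: VV[1][1]++ -> VV[1]=[2, 3, 4], msg_vec=[2, 3, 4]; VV[0]=max(VV[0],msg_vec) then VV[0][0]++ -> VV[0]=[3, 3, 4]
Event 8: SEND 0->2: VV[0][0]++ -> VV[0]=[4, 3, 4], msg_vec=[4, 3, 4]; VV[2]=max(VV[2],msg_vec) then VV[2][2]++ -> VV[2]=[4, 3, 6]
Event 9: SEND 0->1: VV[0][0]++ -> VV[0]=[5, 3, 4], msg_vec=[5, 3, 4]; VV[1]=max(VV[1],msg_vec) then VV[1][1]++ -> VV[1]=[5, 4, 4]
Event 3 stamp: [2, 0, 2]
Event 6 stamp: [2, 0, 5]
[2, 0, 2] <= [2, 0, 5]? True
[2, 0, 5] <= [2, 0, 2]? False
Relation: before

Answer: before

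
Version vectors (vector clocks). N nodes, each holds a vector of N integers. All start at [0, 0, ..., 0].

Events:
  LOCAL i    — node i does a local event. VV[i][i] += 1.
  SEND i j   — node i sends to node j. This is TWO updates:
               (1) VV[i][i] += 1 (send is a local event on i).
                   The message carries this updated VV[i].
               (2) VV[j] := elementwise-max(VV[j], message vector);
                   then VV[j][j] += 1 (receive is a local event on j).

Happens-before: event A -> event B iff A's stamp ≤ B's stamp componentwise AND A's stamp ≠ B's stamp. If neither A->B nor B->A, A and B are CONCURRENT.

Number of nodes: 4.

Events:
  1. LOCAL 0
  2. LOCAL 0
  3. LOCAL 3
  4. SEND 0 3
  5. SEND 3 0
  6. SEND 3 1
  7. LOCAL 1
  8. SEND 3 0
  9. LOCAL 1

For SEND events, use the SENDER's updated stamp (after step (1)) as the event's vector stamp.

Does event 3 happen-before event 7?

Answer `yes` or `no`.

Answer: yes

Derivation:
Initial: VV[0]=[0, 0, 0, 0]
Initial: VV[1]=[0, 0, 0, 0]
Initial: VV[2]=[0, 0, 0, 0]
Initial: VV[3]=[0, 0, 0, 0]
Event 1: LOCAL 0: VV[0][0]++ -> VV[0]=[1, 0, 0, 0]
Event 2: LOCAL 0: VV[0][0]++ -> VV[0]=[2, 0, 0, 0]
Event 3: LOCAL 3: VV[3][3]++ -> VV[3]=[0, 0, 0, 1]
Event 4: SEND 0->3: VV[0][0]++ -> VV[0]=[3, 0, 0, 0], msg_vec=[3, 0, 0, 0]; VV[3]=max(VV[3],msg_vec) then VV[3][3]++ -> VV[3]=[3, 0, 0, 2]
Event 5: SEND 3->0: VV[3][3]++ -> VV[3]=[3, 0, 0, 3], msg_vec=[3, 0, 0, 3]; VV[0]=max(VV[0],msg_vec) then VV[0][0]++ -> VV[0]=[4, 0, 0, 3]
Event 6: SEND 3->1: VV[3][3]++ -> VV[3]=[3, 0, 0, 4], msg_vec=[3, 0, 0, 4]; VV[1]=max(VV[1],msg_vec) then VV[1][1]++ -> VV[1]=[3, 1, 0, 4]
Event 7: LOCAL 1: VV[1][1]++ -> VV[1]=[3, 2, 0, 4]
Event 8: SEND 3->0: VV[3][3]++ -> VV[3]=[3, 0, 0, 5], msg_vec=[3, 0, 0, 5]; VV[0]=max(VV[0],msg_vec) then VV[0][0]++ -> VV[0]=[5, 0, 0, 5]
Event 9: LOCAL 1: VV[1][1]++ -> VV[1]=[3, 3, 0, 4]
Event 3 stamp: [0, 0, 0, 1]
Event 7 stamp: [3, 2, 0, 4]
[0, 0, 0, 1] <= [3, 2, 0, 4]? True. Equal? False. Happens-before: True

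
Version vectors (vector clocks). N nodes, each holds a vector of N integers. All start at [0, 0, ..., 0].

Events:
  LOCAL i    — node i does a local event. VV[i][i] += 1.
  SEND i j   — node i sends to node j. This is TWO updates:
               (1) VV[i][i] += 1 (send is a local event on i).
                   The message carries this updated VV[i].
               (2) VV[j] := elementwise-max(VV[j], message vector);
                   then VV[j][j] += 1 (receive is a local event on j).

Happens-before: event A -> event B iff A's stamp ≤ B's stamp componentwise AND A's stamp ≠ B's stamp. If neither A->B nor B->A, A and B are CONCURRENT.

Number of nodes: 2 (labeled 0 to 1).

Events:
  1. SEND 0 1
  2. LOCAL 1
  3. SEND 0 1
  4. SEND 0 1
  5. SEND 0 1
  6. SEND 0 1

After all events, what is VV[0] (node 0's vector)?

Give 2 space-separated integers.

Initial: VV[0]=[0, 0]
Initial: VV[1]=[0, 0]
Event 1: SEND 0->1: VV[0][0]++ -> VV[0]=[1, 0], msg_vec=[1, 0]; VV[1]=max(VV[1],msg_vec) then VV[1][1]++ -> VV[1]=[1, 1]
Event 2: LOCAL 1: VV[1][1]++ -> VV[1]=[1, 2]
Event 3: SEND 0->1: VV[0][0]++ -> VV[0]=[2, 0], msg_vec=[2, 0]; VV[1]=max(VV[1],msg_vec) then VV[1][1]++ -> VV[1]=[2, 3]
Event 4: SEND 0->1: VV[0][0]++ -> VV[0]=[3, 0], msg_vec=[3, 0]; VV[1]=max(VV[1],msg_vec) then VV[1][1]++ -> VV[1]=[3, 4]
Event 5: SEND 0->1: VV[0][0]++ -> VV[0]=[4, 0], msg_vec=[4, 0]; VV[1]=max(VV[1],msg_vec) then VV[1][1]++ -> VV[1]=[4, 5]
Event 6: SEND 0->1: VV[0][0]++ -> VV[0]=[5, 0], msg_vec=[5, 0]; VV[1]=max(VV[1],msg_vec) then VV[1][1]++ -> VV[1]=[5, 6]
Final vectors: VV[0]=[5, 0]; VV[1]=[5, 6]

Answer: 5 0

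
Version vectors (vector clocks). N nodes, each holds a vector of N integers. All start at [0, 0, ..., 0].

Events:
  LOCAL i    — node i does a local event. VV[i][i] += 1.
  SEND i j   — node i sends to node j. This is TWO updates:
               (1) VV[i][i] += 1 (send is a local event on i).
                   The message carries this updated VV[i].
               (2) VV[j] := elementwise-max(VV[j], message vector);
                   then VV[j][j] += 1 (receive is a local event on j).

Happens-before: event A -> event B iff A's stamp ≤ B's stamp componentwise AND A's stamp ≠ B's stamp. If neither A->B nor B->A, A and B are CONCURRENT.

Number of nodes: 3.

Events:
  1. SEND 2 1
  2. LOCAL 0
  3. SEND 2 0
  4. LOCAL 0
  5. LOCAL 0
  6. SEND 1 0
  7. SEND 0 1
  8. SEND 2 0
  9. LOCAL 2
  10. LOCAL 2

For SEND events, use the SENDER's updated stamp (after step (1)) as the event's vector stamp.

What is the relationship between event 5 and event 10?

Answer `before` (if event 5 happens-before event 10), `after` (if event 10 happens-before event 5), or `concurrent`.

Answer: concurrent

Derivation:
Initial: VV[0]=[0, 0, 0]
Initial: VV[1]=[0, 0, 0]
Initial: VV[2]=[0, 0, 0]
Event 1: SEND 2->1: VV[2][2]++ -> VV[2]=[0, 0, 1], msg_vec=[0, 0, 1]; VV[1]=max(VV[1],msg_vec) then VV[1][1]++ -> VV[1]=[0, 1, 1]
Event 2: LOCAL 0: VV[0][0]++ -> VV[0]=[1, 0, 0]
Event 3: SEND 2->0: VV[2][2]++ -> VV[2]=[0, 0, 2], msg_vec=[0, 0, 2]; VV[0]=max(VV[0],msg_vec) then VV[0][0]++ -> VV[0]=[2, 0, 2]
Event 4: LOCAL 0: VV[0][0]++ -> VV[0]=[3, 0, 2]
Event 5: LOCAL 0: VV[0][0]++ -> VV[0]=[4, 0, 2]
Event 6: SEND 1->0: VV[1][1]++ -> VV[1]=[0, 2, 1], msg_vec=[0, 2, 1]; VV[0]=max(VV[0],msg_vec) then VV[0][0]++ -> VV[0]=[5, 2, 2]
Event 7: SEND 0->1: VV[0][0]++ -> VV[0]=[6, 2, 2], msg_vec=[6, 2, 2]; VV[1]=max(VV[1],msg_vec) then VV[1][1]++ -> VV[1]=[6, 3, 2]
Event 8: SEND 2->0: VV[2][2]++ -> VV[2]=[0, 0, 3], msg_vec=[0, 0, 3]; VV[0]=max(VV[0],msg_vec) then VV[0][0]++ -> VV[0]=[7, 2, 3]
Event 9: LOCAL 2: VV[2][2]++ -> VV[2]=[0, 0, 4]
Event 10: LOCAL 2: VV[2][2]++ -> VV[2]=[0, 0, 5]
Event 5 stamp: [4, 0, 2]
Event 10 stamp: [0, 0, 5]
[4, 0, 2] <= [0, 0, 5]? False
[0, 0, 5] <= [4, 0, 2]? False
Relation: concurrent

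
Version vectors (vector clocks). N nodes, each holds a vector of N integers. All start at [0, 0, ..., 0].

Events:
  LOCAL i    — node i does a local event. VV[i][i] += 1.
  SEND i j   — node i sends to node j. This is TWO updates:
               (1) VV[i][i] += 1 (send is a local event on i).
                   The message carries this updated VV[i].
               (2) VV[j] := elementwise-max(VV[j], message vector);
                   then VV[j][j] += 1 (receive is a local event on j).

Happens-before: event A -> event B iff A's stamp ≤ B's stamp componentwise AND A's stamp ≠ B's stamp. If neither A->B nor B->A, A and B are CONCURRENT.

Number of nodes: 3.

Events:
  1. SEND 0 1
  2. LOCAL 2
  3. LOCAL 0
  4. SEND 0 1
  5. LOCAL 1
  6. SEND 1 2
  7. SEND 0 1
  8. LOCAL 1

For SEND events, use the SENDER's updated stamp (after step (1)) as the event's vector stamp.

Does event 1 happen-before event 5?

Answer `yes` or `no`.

Answer: yes

Derivation:
Initial: VV[0]=[0, 0, 0]
Initial: VV[1]=[0, 0, 0]
Initial: VV[2]=[0, 0, 0]
Event 1: SEND 0->1: VV[0][0]++ -> VV[0]=[1, 0, 0], msg_vec=[1, 0, 0]; VV[1]=max(VV[1],msg_vec) then VV[1][1]++ -> VV[1]=[1, 1, 0]
Event 2: LOCAL 2: VV[2][2]++ -> VV[2]=[0, 0, 1]
Event 3: LOCAL 0: VV[0][0]++ -> VV[0]=[2, 0, 0]
Event 4: SEND 0->1: VV[0][0]++ -> VV[0]=[3, 0, 0], msg_vec=[3, 0, 0]; VV[1]=max(VV[1],msg_vec) then VV[1][1]++ -> VV[1]=[3, 2, 0]
Event 5: LOCAL 1: VV[1][1]++ -> VV[1]=[3, 3, 0]
Event 6: SEND 1->2: VV[1][1]++ -> VV[1]=[3, 4, 0], msg_vec=[3, 4, 0]; VV[2]=max(VV[2],msg_vec) then VV[2][2]++ -> VV[2]=[3, 4, 2]
Event 7: SEND 0->1: VV[0][0]++ -> VV[0]=[4, 0, 0], msg_vec=[4, 0, 0]; VV[1]=max(VV[1],msg_vec) then VV[1][1]++ -> VV[1]=[4, 5, 0]
Event 8: LOCAL 1: VV[1][1]++ -> VV[1]=[4, 6, 0]
Event 1 stamp: [1, 0, 0]
Event 5 stamp: [3, 3, 0]
[1, 0, 0] <= [3, 3, 0]? True. Equal? False. Happens-before: True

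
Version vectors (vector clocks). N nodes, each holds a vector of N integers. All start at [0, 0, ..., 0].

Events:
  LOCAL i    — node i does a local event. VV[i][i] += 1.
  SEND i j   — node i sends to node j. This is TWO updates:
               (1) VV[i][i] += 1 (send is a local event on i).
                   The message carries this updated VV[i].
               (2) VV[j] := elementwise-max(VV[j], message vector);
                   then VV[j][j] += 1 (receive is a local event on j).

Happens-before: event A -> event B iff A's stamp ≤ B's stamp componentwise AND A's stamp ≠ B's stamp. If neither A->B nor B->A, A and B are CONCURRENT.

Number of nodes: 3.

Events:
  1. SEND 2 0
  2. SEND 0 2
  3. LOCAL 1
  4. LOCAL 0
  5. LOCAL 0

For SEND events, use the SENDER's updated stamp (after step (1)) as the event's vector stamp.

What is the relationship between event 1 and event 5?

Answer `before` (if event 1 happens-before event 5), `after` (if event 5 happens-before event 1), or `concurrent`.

Answer: before

Derivation:
Initial: VV[0]=[0, 0, 0]
Initial: VV[1]=[0, 0, 0]
Initial: VV[2]=[0, 0, 0]
Event 1: SEND 2->0: VV[2][2]++ -> VV[2]=[0, 0, 1], msg_vec=[0, 0, 1]; VV[0]=max(VV[0],msg_vec) then VV[0][0]++ -> VV[0]=[1, 0, 1]
Event 2: SEND 0->2: VV[0][0]++ -> VV[0]=[2, 0, 1], msg_vec=[2, 0, 1]; VV[2]=max(VV[2],msg_vec) then VV[2][2]++ -> VV[2]=[2, 0, 2]
Event 3: LOCAL 1: VV[1][1]++ -> VV[1]=[0, 1, 0]
Event 4: LOCAL 0: VV[0][0]++ -> VV[0]=[3, 0, 1]
Event 5: LOCAL 0: VV[0][0]++ -> VV[0]=[4, 0, 1]
Event 1 stamp: [0, 0, 1]
Event 5 stamp: [4, 0, 1]
[0, 0, 1] <= [4, 0, 1]? True
[4, 0, 1] <= [0, 0, 1]? False
Relation: before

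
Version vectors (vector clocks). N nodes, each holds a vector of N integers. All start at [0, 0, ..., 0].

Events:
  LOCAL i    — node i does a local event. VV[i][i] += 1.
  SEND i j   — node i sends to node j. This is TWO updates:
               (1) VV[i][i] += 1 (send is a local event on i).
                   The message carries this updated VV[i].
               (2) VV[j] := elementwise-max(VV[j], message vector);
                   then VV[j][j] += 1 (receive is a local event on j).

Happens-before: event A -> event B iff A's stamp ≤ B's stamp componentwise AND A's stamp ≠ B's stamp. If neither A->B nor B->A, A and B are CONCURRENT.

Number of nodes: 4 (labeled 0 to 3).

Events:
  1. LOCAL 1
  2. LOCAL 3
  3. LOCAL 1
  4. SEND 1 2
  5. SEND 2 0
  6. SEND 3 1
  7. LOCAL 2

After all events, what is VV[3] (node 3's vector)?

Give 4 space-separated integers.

Answer: 0 0 0 2

Derivation:
Initial: VV[0]=[0, 0, 0, 0]
Initial: VV[1]=[0, 0, 0, 0]
Initial: VV[2]=[0, 0, 0, 0]
Initial: VV[3]=[0, 0, 0, 0]
Event 1: LOCAL 1: VV[1][1]++ -> VV[1]=[0, 1, 0, 0]
Event 2: LOCAL 3: VV[3][3]++ -> VV[3]=[0, 0, 0, 1]
Event 3: LOCAL 1: VV[1][1]++ -> VV[1]=[0, 2, 0, 0]
Event 4: SEND 1->2: VV[1][1]++ -> VV[1]=[0, 3, 0, 0], msg_vec=[0, 3, 0, 0]; VV[2]=max(VV[2],msg_vec) then VV[2][2]++ -> VV[2]=[0, 3, 1, 0]
Event 5: SEND 2->0: VV[2][2]++ -> VV[2]=[0, 3, 2, 0], msg_vec=[0, 3, 2, 0]; VV[0]=max(VV[0],msg_vec) then VV[0][0]++ -> VV[0]=[1, 3, 2, 0]
Event 6: SEND 3->1: VV[3][3]++ -> VV[3]=[0, 0, 0, 2], msg_vec=[0, 0, 0, 2]; VV[1]=max(VV[1],msg_vec) then VV[1][1]++ -> VV[1]=[0, 4, 0, 2]
Event 7: LOCAL 2: VV[2][2]++ -> VV[2]=[0, 3, 3, 0]
Final vectors: VV[0]=[1, 3, 2, 0]; VV[1]=[0, 4, 0, 2]; VV[2]=[0, 3, 3, 0]; VV[3]=[0, 0, 0, 2]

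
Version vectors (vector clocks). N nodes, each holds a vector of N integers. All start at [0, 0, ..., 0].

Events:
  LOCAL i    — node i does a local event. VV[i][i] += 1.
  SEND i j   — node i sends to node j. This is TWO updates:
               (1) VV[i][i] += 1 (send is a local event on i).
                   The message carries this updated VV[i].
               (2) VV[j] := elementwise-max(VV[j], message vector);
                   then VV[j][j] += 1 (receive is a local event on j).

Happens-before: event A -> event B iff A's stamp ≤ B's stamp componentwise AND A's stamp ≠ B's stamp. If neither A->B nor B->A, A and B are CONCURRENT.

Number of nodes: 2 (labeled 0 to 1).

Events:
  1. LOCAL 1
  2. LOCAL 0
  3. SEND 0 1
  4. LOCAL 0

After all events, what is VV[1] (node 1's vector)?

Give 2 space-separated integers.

Answer: 2 2

Derivation:
Initial: VV[0]=[0, 0]
Initial: VV[1]=[0, 0]
Event 1: LOCAL 1: VV[1][1]++ -> VV[1]=[0, 1]
Event 2: LOCAL 0: VV[0][0]++ -> VV[0]=[1, 0]
Event 3: SEND 0->1: VV[0][0]++ -> VV[0]=[2, 0], msg_vec=[2, 0]; VV[1]=max(VV[1],msg_vec) then VV[1][1]++ -> VV[1]=[2, 2]
Event 4: LOCAL 0: VV[0][0]++ -> VV[0]=[3, 0]
Final vectors: VV[0]=[3, 0]; VV[1]=[2, 2]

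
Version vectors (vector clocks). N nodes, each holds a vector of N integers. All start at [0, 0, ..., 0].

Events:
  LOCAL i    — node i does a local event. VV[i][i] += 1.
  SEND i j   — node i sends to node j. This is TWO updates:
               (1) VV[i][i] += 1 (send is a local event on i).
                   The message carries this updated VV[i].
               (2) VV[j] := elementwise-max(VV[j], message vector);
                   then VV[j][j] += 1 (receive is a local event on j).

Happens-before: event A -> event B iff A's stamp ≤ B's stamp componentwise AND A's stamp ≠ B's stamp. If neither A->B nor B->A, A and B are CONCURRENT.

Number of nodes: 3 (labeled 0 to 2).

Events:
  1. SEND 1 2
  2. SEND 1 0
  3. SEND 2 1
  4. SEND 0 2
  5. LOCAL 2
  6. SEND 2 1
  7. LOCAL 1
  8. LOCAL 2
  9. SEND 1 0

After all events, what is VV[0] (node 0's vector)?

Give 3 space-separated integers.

Initial: VV[0]=[0, 0, 0]
Initial: VV[1]=[0, 0, 0]
Initial: VV[2]=[0, 0, 0]
Event 1: SEND 1->2: VV[1][1]++ -> VV[1]=[0, 1, 0], msg_vec=[0, 1, 0]; VV[2]=max(VV[2],msg_vec) then VV[2][2]++ -> VV[2]=[0, 1, 1]
Event 2: SEND 1->0: VV[1][1]++ -> VV[1]=[0, 2, 0], msg_vec=[0, 2, 0]; VV[0]=max(VV[0],msg_vec) then VV[0][0]++ -> VV[0]=[1, 2, 0]
Event 3: SEND 2->1: VV[2][2]++ -> VV[2]=[0, 1, 2], msg_vec=[0, 1, 2]; VV[1]=max(VV[1],msg_vec) then VV[1][1]++ -> VV[1]=[0, 3, 2]
Event 4: SEND 0->2: VV[0][0]++ -> VV[0]=[2, 2, 0], msg_vec=[2, 2, 0]; VV[2]=max(VV[2],msg_vec) then VV[2][2]++ -> VV[2]=[2, 2, 3]
Event 5: LOCAL 2: VV[2][2]++ -> VV[2]=[2, 2, 4]
Event 6: SEND 2->1: VV[2][2]++ -> VV[2]=[2, 2, 5], msg_vec=[2, 2, 5]; VV[1]=max(VV[1],msg_vec) then VV[1][1]++ -> VV[1]=[2, 4, 5]
Event 7: LOCAL 1: VV[1][1]++ -> VV[1]=[2, 5, 5]
Event 8: LOCAL 2: VV[2][2]++ -> VV[2]=[2, 2, 6]
Event 9: SEND 1->0: VV[1][1]++ -> VV[1]=[2, 6, 5], msg_vec=[2, 6, 5]; VV[0]=max(VV[0],msg_vec) then VV[0][0]++ -> VV[0]=[3, 6, 5]
Final vectors: VV[0]=[3, 6, 5]; VV[1]=[2, 6, 5]; VV[2]=[2, 2, 6]

Answer: 3 6 5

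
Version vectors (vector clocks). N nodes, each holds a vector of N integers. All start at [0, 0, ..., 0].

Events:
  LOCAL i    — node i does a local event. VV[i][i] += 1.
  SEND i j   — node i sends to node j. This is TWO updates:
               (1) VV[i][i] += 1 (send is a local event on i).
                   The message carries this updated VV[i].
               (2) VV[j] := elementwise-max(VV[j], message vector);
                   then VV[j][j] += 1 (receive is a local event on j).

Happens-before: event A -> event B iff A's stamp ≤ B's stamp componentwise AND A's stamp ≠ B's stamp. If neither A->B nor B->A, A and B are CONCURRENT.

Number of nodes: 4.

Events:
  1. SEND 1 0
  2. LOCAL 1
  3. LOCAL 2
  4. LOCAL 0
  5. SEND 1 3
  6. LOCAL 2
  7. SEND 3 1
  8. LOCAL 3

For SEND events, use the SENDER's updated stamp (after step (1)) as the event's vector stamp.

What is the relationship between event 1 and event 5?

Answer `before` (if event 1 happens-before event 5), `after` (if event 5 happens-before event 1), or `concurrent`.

Answer: before

Derivation:
Initial: VV[0]=[0, 0, 0, 0]
Initial: VV[1]=[0, 0, 0, 0]
Initial: VV[2]=[0, 0, 0, 0]
Initial: VV[3]=[0, 0, 0, 0]
Event 1: SEND 1->0: VV[1][1]++ -> VV[1]=[0, 1, 0, 0], msg_vec=[0, 1, 0, 0]; VV[0]=max(VV[0],msg_vec) then VV[0][0]++ -> VV[0]=[1, 1, 0, 0]
Event 2: LOCAL 1: VV[1][1]++ -> VV[1]=[0, 2, 0, 0]
Event 3: LOCAL 2: VV[2][2]++ -> VV[2]=[0, 0, 1, 0]
Event 4: LOCAL 0: VV[0][0]++ -> VV[0]=[2, 1, 0, 0]
Event 5: SEND 1->3: VV[1][1]++ -> VV[1]=[0, 3, 0, 0], msg_vec=[0, 3, 0, 0]; VV[3]=max(VV[3],msg_vec) then VV[3][3]++ -> VV[3]=[0, 3, 0, 1]
Event 6: LOCAL 2: VV[2][2]++ -> VV[2]=[0, 0, 2, 0]
Event 7: SEND 3->1: VV[3][3]++ -> VV[3]=[0, 3, 0, 2], msg_vec=[0, 3, 0, 2]; VV[1]=max(VV[1],msg_vec) then VV[1][1]++ -> VV[1]=[0, 4, 0, 2]
Event 8: LOCAL 3: VV[3][3]++ -> VV[3]=[0, 3, 0, 3]
Event 1 stamp: [0, 1, 0, 0]
Event 5 stamp: [0, 3, 0, 0]
[0, 1, 0, 0] <= [0, 3, 0, 0]? True
[0, 3, 0, 0] <= [0, 1, 0, 0]? False
Relation: before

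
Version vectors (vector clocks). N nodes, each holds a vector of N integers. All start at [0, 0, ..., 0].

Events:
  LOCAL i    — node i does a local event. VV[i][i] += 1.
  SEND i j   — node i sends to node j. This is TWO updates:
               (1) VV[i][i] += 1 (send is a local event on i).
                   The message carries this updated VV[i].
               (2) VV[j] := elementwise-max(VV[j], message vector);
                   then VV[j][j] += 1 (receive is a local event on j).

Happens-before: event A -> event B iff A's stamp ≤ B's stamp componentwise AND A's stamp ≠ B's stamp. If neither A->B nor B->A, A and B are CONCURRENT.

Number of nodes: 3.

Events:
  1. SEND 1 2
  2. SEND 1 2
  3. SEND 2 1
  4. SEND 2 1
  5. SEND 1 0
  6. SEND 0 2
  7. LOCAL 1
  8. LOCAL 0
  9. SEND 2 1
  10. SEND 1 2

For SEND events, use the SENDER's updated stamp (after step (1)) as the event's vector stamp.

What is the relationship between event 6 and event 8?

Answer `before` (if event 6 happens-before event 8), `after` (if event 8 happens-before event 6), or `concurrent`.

Answer: before

Derivation:
Initial: VV[0]=[0, 0, 0]
Initial: VV[1]=[0, 0, 0]
Initial: VV[2]=[0, 0, 0]
Event 1: SEND 1->2: VV[1][1]++ -> VV[1]=[0, 1, 0], msg_vec=[0, 1, 0]; VV[2]=max(VV[2],msg_vec) then VV[2][2]++ -> VV[2]=[0, 1, 1]
Event 2: SEND 1->2: VV[1][1]++ -> VV[1]=[0, 2, 0], msg_vec=[0, 2, 0]; VV[2]=max(VV[2],msg_vec) then VV[2][2]++ -> VV[2]=[0, 2, 2]
Event 3: SEND 2->1: VV[2][2]++ -> VV[2]=[0, 2, 3], msg_vec=[0, 2, 3]; VV[1]=max(VV[1],msg_vec) then VV[1][1]++ -> VV[1]=[0, 3, 3]
Event 4: SEND 2->1: VV[2][2]++ -> VV[2]=[0, 2, 4], msg_vec=[0, 2, 4]; VV[1]=max(VV[1],msg_vec) then VV[1][1]++ -> VV[1]=[0, 4, 4]
Event 5: SEND 1->0: VV[1][1]++ -> VV[1]=[0, 5, 4], msg_vec=[0, 5, 4]; VV[0]=max(VV[0],msg_vec) then VV[0][0]++ -> VV[0]=[1, 5, 4]
Event 6: SEND 0->2: VV[0][0]++ -> VV[0]=[2, 5, 4], msg_vec=[2, 5, 4]; VV[2]=max(VV[2],msg_vec) then VV[2][2]++ -> VV[2]=[2, 5, 5]
Event 7: LOCAL 1: VV[1][1]++ -> VV[1]=[0, 6, 4]
Event 8: LOCAL 0: VV[0][0]++ -> VV[0]=[3, 5, 4]
Event 9: SEND 2->1: VV[2][2]++ -> VV[2]=[2, 5, 6], msg_vec=[2, 5, 6]; VV[1]=max(VV[1],msg_vec) then VV[1][1]++ -> VV[1]=[2, 7, 6]
Event 10: SEND 1->2: VV[1][1]++ -> VV[1]=[2, 8, 6], msg_vec=[2, 8, 6]; VV[2]=max(VV[2],msg_vec) then VV[2][2]++ -> VV[2]=[2, 8, 7]
Event 6 stamp: [2, 5, 4]
Event 8 stamp: [3, 5, 4]
[2, 5, 4] <= [3, 5, 4]? True
[3, 5, 4] <= [2, 5, 4]? False
Relation: before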